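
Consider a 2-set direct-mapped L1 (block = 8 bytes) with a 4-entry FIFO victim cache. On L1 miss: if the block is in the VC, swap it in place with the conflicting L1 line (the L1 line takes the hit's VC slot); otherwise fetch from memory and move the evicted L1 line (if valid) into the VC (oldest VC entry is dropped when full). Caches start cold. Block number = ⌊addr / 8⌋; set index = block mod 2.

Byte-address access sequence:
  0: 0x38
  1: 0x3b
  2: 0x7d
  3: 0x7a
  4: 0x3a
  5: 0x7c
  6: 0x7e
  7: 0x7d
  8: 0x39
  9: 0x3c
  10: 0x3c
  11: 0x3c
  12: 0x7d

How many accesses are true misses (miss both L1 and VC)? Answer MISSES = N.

MISSES = 2

  [0] addr=0x38 blk=7 s=1: MISS | VC []
  [1] addr=0x3b blk=7 s=1: L1-HIT | VC []
  [2] addr=0x7d blk=15 s=1: MISS | VC [7]
  [3] addr=0x7a blk=15 s=1: L1-HIT | VC [7]
  [4] addr=0x3a blk=7 s=1: VC-HIT | VC [15]
  [5] addr=0x7c blk=15 s=1: VC-HIT | VC [7]
  [6] addr=0x7e blk=15 s=1: L1-HIT | VC [7]
  [7] addr=0x7d blk=15 s=1: L1-HIT | VC [7]
  [8] addr=0x39 blk=7 s=1: VC-HIT | VC [15]
  [9] addr=0x3c blk=7 s=1: L1-HIT | VC [15]
  [10] addr=0x3c blk=7 s=1: L1-HIT | VC [15]
  [11] addr=0x3c blk=7 s=1: L1-HIT | VC [15]
  [12] addr=0x7d blk=15 s=1: VC-HIT | VC [7]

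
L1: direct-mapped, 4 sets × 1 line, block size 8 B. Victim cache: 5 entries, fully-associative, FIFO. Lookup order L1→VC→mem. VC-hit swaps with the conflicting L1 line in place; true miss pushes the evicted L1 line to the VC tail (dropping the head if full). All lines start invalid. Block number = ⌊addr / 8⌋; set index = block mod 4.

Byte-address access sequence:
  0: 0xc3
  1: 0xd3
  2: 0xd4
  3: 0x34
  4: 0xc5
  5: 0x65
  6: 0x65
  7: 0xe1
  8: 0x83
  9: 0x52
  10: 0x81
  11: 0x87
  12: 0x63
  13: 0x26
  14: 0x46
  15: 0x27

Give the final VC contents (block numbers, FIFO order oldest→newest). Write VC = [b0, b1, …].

#0 0xc3→b24/s0 MISS; vc=[]
#1 0xd3→b26/s2 MISS; vc=[]
#2 0xd4→b26/s2 L1-HIT; vc=[]
#3 0x34→b6/s2 MISS; vc=[26]
#4 0xc5→b24/s0 L1-HIT; vc=[26]
#5 0x65→b12/s0 MISS; vc=[26,24]
#6 0x65→b12/s0 L1-HIT; vc=[26,24]
#7 0xe1→b28/s0 MISS; vc=[26,24,12]
#8 0x83→b16/s0 MISS; vc=[26,24,12,28]
#9 0x52→b10/s2 MISS; vc=[26,24,12,28,6]
#10 0x81→b16/s0 L1-HIT; vc=[26,24,12,28,6]
#11 0x87→b16/s0 L1-HIT; vc=[26,24,12,28,6]
#12 0x63→b12/s0 VC-HIT; vc=[26,24,16,28,6]
#13 0x26→b4/s0 MISS; vc=[24,16,28,6,12]
#14 0x46→b8/s0 MISS; vc=[16,28,6,12,4]
#15 0x27→b4/s0 VC-HIT; vc=[16,28,6,12,8]

VC = [16, 28, 6, 12, 8]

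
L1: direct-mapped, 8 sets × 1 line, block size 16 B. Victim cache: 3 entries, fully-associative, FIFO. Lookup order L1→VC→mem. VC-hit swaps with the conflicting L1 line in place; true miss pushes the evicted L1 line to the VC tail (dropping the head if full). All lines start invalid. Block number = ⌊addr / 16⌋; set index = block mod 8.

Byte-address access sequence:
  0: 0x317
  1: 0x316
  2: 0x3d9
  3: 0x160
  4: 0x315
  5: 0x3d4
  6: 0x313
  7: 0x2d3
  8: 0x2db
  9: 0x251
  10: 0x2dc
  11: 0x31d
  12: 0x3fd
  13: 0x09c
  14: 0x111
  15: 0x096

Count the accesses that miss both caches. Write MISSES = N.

MISSES = 8

  [0] addr=0x317 blk=49 s=1: MISS | VC []
  [1] addr=0x316 blk=49 s=1: L1-HIT | VC []
  [2] addr=0x3d9 blk=61 s=5: MISS | VC []
  [3] addr=0x160 blk=22 s=6: MISS | VC []
  [4] addr=0x315 blk=49 s=1: L1-HIT | VC []
  [5] addr=0x3d4 blk=61 s=5: L1-HIT | VC []
  [6] addr=0x313 blk=49 s=1: L1-HIT | VC []
  [7] addr=0x2d3 blk=45 s=5: MISS | VC [61]
  [8] addr=0x2db blk=45 s=5: L1-HIT | VC [61]
  [9] addr=0x251 blk=37 s=5: MISS | VC [61, 45]
  [10] addr=0x2dc blk=45 s=5: VC-HIT | VC [61, 37]
  [11] addr=0x31d blk=49 s=1: L1-HIT | VC [61, 37]
  [12] addr=0x3fd blk=63 s=7: MISS | VC [61, 37]
  [13] addr=0x9c blk=9 s=1: MISS | VC [61, 37, 49]
  [14] addr=0x111 blk=17 s=1: MISS | VC [37, 49, 9]
  [15] addr=0x96 blk=9 s=1: VC-HIT | VC [37, 49, 17]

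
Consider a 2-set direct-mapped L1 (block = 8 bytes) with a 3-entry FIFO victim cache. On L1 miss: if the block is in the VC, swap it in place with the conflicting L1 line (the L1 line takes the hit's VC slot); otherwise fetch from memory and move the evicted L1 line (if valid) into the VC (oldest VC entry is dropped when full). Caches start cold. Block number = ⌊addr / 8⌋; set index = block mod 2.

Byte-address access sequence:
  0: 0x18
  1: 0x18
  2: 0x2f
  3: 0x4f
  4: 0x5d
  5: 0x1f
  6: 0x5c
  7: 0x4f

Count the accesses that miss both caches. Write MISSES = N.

MISSES = 4

  [0] addr=0x18 blk=3 s=1: MISS | VC []
  [1] addr=0x18 blk=3 s=1: L1-HIT | VC []
  [2] addr=0x2f blk=5 s=1: MISS | VC [3]
  [3] addr=0x4f blk=9 s=1: MISS | VC [3, 5]
  [4] addr=0x5d blk=11 s=1: MISS | VC [3, 5, 9]
  [5] addr=0x1f blk=3 s=1: VC-HIT | VC [11, 5, 9]
  [6] addr=0x5c blk=11 s=1: VC-HIT | VC [3, 5, 9]
  [7] addr=0x4f blk=9 s=1: VC-HIT | VC [3, 5, 11]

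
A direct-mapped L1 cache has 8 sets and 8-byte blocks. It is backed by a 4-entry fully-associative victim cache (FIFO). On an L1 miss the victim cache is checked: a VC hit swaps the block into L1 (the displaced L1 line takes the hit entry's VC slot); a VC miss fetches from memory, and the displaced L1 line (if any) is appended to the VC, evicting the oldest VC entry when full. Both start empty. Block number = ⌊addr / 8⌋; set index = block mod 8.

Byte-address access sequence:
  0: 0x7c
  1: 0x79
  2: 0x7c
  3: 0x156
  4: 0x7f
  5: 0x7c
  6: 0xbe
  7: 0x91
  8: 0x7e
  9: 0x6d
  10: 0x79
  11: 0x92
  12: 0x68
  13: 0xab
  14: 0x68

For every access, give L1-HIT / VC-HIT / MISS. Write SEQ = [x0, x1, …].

#0 0x7c→b15/s7 MISS; vc=[]
#1 0x79→b15/s7 L1-HIT; vc=[]
#2 0x7c→b15/s7 L1-HIT; vc=[]
#3 0x156→b42/s2 MISS; vc=[]
#4 0x7f→b15/s7 L1-HIT; vc=[]
#5 0x7c→b15/s7 L1-HIT; vc=[]
#6 0xbe→b23/s7 MISS; vc=[15]
#7 0x91→b18/s2 MISS; vc=[15,42]
#8 0x7e→b15/s7 VC-HIT; vc=[23,42]
#9 0x6d→b13/s5 MISS; vc=[23,42]
#10 0x79→b15/s7 L1-HIT; vc=[23,42]
#11 0x92→b18/s2 L1-HIT; vc=[23,42]
#12 0x68→b13/s5 L1-HIT; vc=[23,42]
#13 0xab→b21/s5 MISS; vc=[23,42,13]
#14 0x68→b13/s5 VC-HIT; vc=[23,42,21]

SEQ = [MISS, L1-HIT, L1-HIT, MISS, L1-HIT, L1-HIT, MISS, MISS, VC-HIT, MISS, L1-HIT, L1-HIT, L1-HIT, MISS, VC-HIT]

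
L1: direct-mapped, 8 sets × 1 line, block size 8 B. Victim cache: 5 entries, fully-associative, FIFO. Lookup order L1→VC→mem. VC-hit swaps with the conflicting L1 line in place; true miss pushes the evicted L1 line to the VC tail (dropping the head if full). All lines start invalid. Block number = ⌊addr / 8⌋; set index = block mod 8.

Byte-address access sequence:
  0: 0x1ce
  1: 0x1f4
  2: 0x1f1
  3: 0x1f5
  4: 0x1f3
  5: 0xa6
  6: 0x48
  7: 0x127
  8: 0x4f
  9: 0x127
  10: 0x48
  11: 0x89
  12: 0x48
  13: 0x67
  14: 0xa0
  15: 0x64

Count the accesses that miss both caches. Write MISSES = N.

MISSES = 7

0: 0x1ce (blk 57, set 1) → MISS  vc=[]
1: 0x1f4 (blk 62, set 6) → MISS  vc=[]
2: 0x1f1 (blk 62, set 6) → L1-HIT  vc=[]
3: 0x1f5 (blk 62, set 6) → L1-HIT  vc=[]
4: 0x1f3 (blk 62, set 6) → L1-HIT  vc=[]
5: 0xa6 (blk 20, set 4) → MISS  vc=[]
6: 0x48 (blk 9, set 1) → MISS  vc=[57]
7: 0x127 (blk 36, set 4) → MISS  vc=[57, 20]
8: 0x4f (blk 9, set 1) → L1-HIT  vc=[57, 20]
9: 0x127 (blk 36, set 4) → L1-HIT  vc=[57, 20]
10: 0x48 (blk 9, set 1) → L1-HIT  vc=[57, 20]
11: 0x89 (blk 17, set 1) → MISS  vc=[57, 20, 9]
12: 0x48 (blk 9, set 1) → VC-HIT  vc=[57, 20, 17]
13: 0x67 (blk 12, set 4) → MISS  vc=[57, 20, 17, 36]
14: 0xa0 (blk 20, set 4) → VC-HIT  vc=[57, 12, 17, 36]
15: 0x64 (blk 12, set 4) → VC-HIT  vc=[57, 20, 17, 36]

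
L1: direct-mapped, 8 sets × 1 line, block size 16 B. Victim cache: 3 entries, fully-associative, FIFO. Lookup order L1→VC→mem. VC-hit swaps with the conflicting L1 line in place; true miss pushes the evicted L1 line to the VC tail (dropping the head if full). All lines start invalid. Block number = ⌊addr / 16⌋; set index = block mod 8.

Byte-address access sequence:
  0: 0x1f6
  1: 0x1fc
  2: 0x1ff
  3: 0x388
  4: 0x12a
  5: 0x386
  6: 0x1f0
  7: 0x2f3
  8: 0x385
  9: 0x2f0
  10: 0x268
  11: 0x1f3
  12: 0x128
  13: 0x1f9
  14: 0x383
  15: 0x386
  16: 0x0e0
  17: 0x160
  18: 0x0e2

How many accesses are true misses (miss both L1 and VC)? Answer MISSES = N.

0: 0x1f6 (blk 31, set 7) → MISS  vc=[]
1: 0x1fc (blk 31, set 7) → L1-HIT  vc=[]
2: 0x1ff (blk 31, set 7) → L1-HIT  vc=[]
3: 0x388 (blk 56, set 0) → MISS  vc=[]
4: 0x12a (blk 18, set 2) → MISS  vc=[]
5: 0x386 (blk 56, set 0) → L1-HIT  vc=[]
6: 0x1f0 (blk 31, set 7) → L1-HIT  vc=[]
7: 0x2f3 (blk 47, set 7) → MISS  vc=[31]
8: 0x385 (blk 56, set 0) → L1-HIT  vc=[31]
9: 0x2f0 (blk 47, set 7) → L1-HIT  vc=[31]
10: 0x268 (blk 38, set 6) → MISS  vc=[31]
11: 0x1f3 (blk 31, set 7) → VC-HIT  vc=[47]
12: 0x128 (blk 18, set 2) → L1-HIT  vc=[47]
13: 0x1f9 (blk 31, set 7) → L1-HIT  vc=[47]
14: 0x383 (blk 56, set 0) → L1-HIT  vc=[47]
15: 0x386 (blk 56, set 0) → L1-HIT  vc=[47]
16: 0xe0 (blk 14, set 6) → MISS  vc=[47, 38]
17: 0x160 (blk 22, set 6) → MISS  vc=[47, 38, 14]
18: 0xe2 (blk 14, set 6) → VC-HIT  vc=[47, 38, 22]

MISSES = 7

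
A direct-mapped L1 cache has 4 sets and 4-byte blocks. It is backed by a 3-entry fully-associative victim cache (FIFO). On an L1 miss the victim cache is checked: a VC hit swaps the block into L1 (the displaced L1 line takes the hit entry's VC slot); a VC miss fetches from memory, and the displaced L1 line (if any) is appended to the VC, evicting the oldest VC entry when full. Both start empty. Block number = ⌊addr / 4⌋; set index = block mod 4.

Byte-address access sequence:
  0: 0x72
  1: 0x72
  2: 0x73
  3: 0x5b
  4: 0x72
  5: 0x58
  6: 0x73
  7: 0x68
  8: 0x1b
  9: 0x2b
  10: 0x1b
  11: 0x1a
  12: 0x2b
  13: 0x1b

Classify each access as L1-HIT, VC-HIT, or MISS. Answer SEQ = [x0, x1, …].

  [0] addr=0x72 blk=28 s=0: MISS | VC []
  [1] addr=0x72 blk=28 s=0: L1-HIT | VC []
  [2] addr=0x73 blk=28 s=0: L1-HIT | VC []
  [3] addr=0x5b blk=22 s=2: MISS | VC []
  [4] addr=0x72 blk=28 s=0: L1-HIT | VC []
  [5] addr=0x58 blk=22 s=2: L1-HIT | VC []
  [6] addr=0x73 blk=28 s=0: L1-HIT | VC []
  [7] addr=0x68 blk=26 s=2: MISS | VC [22]
  [8] addr=0x1b blk=6 s=2: MISS | VC [22, 26]
  [9] addr=0x2b blk=10 s=2: MISS | VC [22, 26, 6]
  [10] addr=0x1b blk=6 s=2: VC-HIT | VC [22, 26, 10]
  [11] addr=0x1a blk=6 s=2: L1-HIT | VC [22, 26, 10]
  [12] addr=0x2b blk=10 s=2: VC-HIT | VC [22, 26, 6]
  [13] addr=0x1b blk=6 s=2: VC-HIT | VC [22, 26, 10]

SEQ = [MISS, L1-HIT, L1-HIT, MISS, L1-HIT, L1-HIT, L1-HIT, MISS, MISS, MISS, VC-HIT, L1-HIT, VC-HIT, VC-HIT]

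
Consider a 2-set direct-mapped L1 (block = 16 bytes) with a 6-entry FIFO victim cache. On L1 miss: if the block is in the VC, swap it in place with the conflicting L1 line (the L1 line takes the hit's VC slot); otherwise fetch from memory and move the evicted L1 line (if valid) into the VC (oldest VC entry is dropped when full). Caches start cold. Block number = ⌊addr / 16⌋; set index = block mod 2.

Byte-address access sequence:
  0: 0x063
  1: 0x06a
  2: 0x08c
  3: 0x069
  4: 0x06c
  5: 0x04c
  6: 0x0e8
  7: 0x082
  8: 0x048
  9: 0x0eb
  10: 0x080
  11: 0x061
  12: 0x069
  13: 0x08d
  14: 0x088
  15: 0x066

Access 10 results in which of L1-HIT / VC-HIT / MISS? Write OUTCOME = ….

0: 0x63 (blk 6, set 0) → MISS  vc=[]
1: 0x6a (blk 6, set 0) → L1-HIT  vc=[]
2: 0x8c (blk 8, set 0) → MISS  vc=[6]
3: 0x69 (blk 6, set 0) → VC-HIT  vc=[8]
4: 0x6c (blk 6, set 0) → L1-HIT  vc=[8]
5: 0x4c (blk 4, set 0) → MISS  vc=[8, 6]
6: 0xe8 (blk 14, set 0) → MISS  vc=[8, 6, 4]
7: 0x82 (blk 8, set 0) → VC-HIT  vc=[14, 6, 4]
8: 0x48 (blk 4, set 0) → VC-HIT  vc=[14, 6, 8]
9: 0xeb (blk 14, set 0) → VC-HIT  vc=[4, 6, 8]
10: 0x80 (blk 8, set 0) → VC-HIT  vc=[4, 6, 14]
11: 0x61 (blk 6, set 0) → VC-HIT  vc=[4, 8, 14]
12: 0x69 (blk 6, set 0) → L1-HIT  vc=[4, 8, 14]
13: 0x8d (blk 8, set 0) → VC-HIT  vc=[4, 6, 14]
14: 0x88 (blk 8, set 0) → L1-HIT  vc=[4, 6, 14]
15: 0x66 (blk 6, set 0) → VC-HIT  vc=[4, 8, 14]

OUTCOME = VC-HIT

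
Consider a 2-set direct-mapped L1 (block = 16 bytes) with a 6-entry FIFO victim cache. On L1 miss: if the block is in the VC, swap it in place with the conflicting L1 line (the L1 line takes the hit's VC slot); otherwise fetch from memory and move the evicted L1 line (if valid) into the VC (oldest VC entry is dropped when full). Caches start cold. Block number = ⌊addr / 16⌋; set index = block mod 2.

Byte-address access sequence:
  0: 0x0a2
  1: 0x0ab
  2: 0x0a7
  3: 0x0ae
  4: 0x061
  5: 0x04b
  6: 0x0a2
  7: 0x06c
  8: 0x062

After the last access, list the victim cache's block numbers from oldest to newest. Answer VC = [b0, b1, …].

VC = [4, 10]

  [0] addr=0xa2 blk=10 s=0: MISS | VC []
  [1] addr=0xab blk=10 s=0: L1-HIT | VC []
  [2] addr=0xa7 blk=10 s=0: L1-HIT | VC []
  [3] addr=0xae blk=10 s=0: L1-HIT | VC []
  [4] addr=0x61 blk=6 s=0: MISS | VC [10]
  [5] addr=0x4b blk=4 s=0: MISS | VC [10, 6]
  [6] addr=0xa2 blk=10 s=0: VC-HIT | VC [4, 6]
  [7] addr=0x6c blk=6 s=0: VC-HIT | VC [4, 10]
  [8] addr=0x62 blk=6 s=0: L1-HIT | VC [4, 10]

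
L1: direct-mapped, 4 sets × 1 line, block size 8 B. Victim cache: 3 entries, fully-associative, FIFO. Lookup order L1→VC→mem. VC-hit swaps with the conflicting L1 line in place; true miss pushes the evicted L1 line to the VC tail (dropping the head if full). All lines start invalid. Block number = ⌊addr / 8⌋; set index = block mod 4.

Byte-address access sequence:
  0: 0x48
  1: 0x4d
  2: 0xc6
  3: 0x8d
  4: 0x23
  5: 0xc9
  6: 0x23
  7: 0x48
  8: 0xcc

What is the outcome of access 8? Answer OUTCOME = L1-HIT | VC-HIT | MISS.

OUTCOME = VC-HIT

  [0] addr=0x48 blk=9 s=1: MISS | VC []
  [1] addr=0x4d blk=9 s=1: L1-HIT | VC []
  [2] addr=0xc6 blk=24 s=0: MISS | VC []
  [3] addr=0x8d blk=17 s=1: MISS | VC [9]
  [4] addr=0x23 blk=4 s=0: MISS | VC [9, 24]
  [5] addr=0xc9 blk=25 s=1: MISS | VC [9, 24, 17]
  [6] addr=0x23 blk=4 s=0: L1-HIT | VC [9, 24, 17]
  [7] addr=0x48 blk=9 s=1: VC-HIT | VC [25, 24, 17]
  [8] addr=0xcc blk=25 s=1: VC-HIT | VC [9, 24, 17]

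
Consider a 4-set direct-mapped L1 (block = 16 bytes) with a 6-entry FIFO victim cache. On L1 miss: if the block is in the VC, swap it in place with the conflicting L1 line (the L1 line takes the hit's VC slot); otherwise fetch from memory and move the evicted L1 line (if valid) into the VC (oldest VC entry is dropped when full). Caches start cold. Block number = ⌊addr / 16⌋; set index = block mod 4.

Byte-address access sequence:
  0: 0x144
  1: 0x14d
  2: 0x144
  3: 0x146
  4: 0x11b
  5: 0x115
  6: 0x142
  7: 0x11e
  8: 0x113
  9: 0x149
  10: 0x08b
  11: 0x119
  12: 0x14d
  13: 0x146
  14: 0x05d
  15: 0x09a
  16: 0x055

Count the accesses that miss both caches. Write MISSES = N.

  [0] addr=0x144 blk=20 s=0: MISS | VC []
  [1] addr=0x14d blk=20 s=0: L1-HIT | VC []
  [2] addr=0x144 blk=20 s=0: L1-HIT | VC []
  [3] addr=0x146 blk=20 s=0: L1-HIT | VC []
  [4] addr=0x11b blk=17 s=1: MISS | VC []
  [5] addr=0x115 blk=17 s=1: L1-HIT | VC []
  [6] addr=0x142 blk=20 s=0: L1-HIT | VC []
  [7] addr=0x11e blk=17 s=1: L1-HIT | VC []
  [8] addr=0x113 blk=17 s=1: L1-HIT | VC []
  [9] addr=0x149 blk=20 s=0: L1-HIT | VC []
  [10] addr=0x8b blk=8 s=0: MISS | VC [20]
  [11] addr=0x119 blk=17 s=1: L1-HIT | VC [20]
  [12] addr=0x14d blk=20 s=0: VC-HIT | VC [8]
  [13] addr=0x146 blk=20 s=0: L1-HIT | VC [8]
  [14] addr=0x5d blk=5 s=1: MISS | VC [8, 17]
  [15] addr=0x9a blk=9 s=1: MISS | VC [8, 17, 5]
  [16] addr=0x55 blk=5 s=1: VC-HIT | VC [8, 17, 9]

MISSES = 5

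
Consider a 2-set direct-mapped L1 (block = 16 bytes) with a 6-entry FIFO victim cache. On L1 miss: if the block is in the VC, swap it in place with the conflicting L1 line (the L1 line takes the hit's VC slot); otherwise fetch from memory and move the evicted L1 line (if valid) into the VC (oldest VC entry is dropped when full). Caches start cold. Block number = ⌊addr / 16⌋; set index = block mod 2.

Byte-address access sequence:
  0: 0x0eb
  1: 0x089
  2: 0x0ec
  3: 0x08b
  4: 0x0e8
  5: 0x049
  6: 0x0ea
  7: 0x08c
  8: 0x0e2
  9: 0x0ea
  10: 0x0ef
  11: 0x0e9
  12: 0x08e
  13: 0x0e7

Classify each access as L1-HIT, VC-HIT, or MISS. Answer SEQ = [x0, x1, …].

  [0] addr=0xeb blk=14 s=0: MISS | VC []
  [1] addr=0x89 blk=8 s=0: MISS | VC [14]
  [2] addr=0xec blk=14 s=0: VC-HIT | VC [8]
  [3] addr=0x8b blk=8 s=0: VC-HIT | VC [14]
  [4] addr=0xe8 blk=14 s=0: VC-HIT | VC [8]
  [5] addr=0x49 blk=4 s=0: MISS | VC [8, 14]
  [6] addr=0xea blk=14 s=0: VC-HIT | VC [8, 4]
  [7] addr=0x8c blk=8 s=0: VC-HIT | VC [14, 4]
  [8] addr=0xe2 blk=14 s=0: VC-HIT | VC [8, 4]
  [9] addr=0xea blk=14 s=0: L1-HIT | VC [8, 4]
  [10] addr=0xef blk=14 s=0: L1-HIT | VC [8, 4]
  [11] addr=0xe9 blk=14 s=0: L1-HIT | VC [8, 4]
  [12] addr=0x8e blk=8 s=0: VC-HIT | VC [14, 4]
  [13] addr=0xe7 blk=14 s=0: VC-HIT | VC [8, 4]

SEQ = [MISS, MISS, VC-HIT, VC-HIT, VC-HIT, MISS, VC-HIT, VC-HIT, VC-HIT, L1-HIT, L1-HIT, L1-HIT, VC-HIT, VC-HIT]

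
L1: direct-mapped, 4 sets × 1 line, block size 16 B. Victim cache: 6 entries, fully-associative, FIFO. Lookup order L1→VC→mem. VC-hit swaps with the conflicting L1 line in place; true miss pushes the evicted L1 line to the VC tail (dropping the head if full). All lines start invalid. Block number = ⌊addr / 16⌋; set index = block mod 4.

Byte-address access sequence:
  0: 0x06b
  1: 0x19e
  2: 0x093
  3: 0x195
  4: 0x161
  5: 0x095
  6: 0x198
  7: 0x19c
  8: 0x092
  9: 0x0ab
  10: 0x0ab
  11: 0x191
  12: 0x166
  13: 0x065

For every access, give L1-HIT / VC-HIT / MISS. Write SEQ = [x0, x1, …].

0: 0x6b (blk 6, set 2) → MISS  vc=[]
1: 0x19e (blk 25, set 1) → MISS  vc=[]
2: 0x93 (blk 9, set 1) → MISS  vc=[25]
3: 0x195 (blk 25, set 1) → VC-HIT  vc=[9]
4: 0x161 (blk 22, set 2) → MISS  vc=[9, 6]
5: 0x95 (blk 9, set 1) → VC-HIT  vc=[25, 6]
6: 0x198 (blk 25, set 1) → VC-HIT  vc=[9, 6]
7: 0x19c (blk 25, set 1) → L1-HIT  vc=[9, 6]
8: 0x92 (blk 9, set 1) → VC-HIT  vc=[25, 6]
9: 0xab (blk 10, set 2) → MISS  vc=[25, 6, 22]
10: 0xab (blk 10, set 2) → L1-HIT  vc=[25, 6, 22]
11: 0x191 (blk 25, set 1) → VC-HIT  vc=[9, 6, 22]
12: 0x166 (blk 22, set 2) → VC-HIT  vc=[9, 6, 10]
13: 0x65 (blk 6, set 2) → VC-HIT  vc=[9, 22, 10]

SEQ = [MISS, MISS, MISS, VC-HIT, MISS, VC-HIT, VC-HIT, L1-HIT, VC-HIT, MISS, L1-HIT, VC-HIT, VC-HIT, VC-HIT]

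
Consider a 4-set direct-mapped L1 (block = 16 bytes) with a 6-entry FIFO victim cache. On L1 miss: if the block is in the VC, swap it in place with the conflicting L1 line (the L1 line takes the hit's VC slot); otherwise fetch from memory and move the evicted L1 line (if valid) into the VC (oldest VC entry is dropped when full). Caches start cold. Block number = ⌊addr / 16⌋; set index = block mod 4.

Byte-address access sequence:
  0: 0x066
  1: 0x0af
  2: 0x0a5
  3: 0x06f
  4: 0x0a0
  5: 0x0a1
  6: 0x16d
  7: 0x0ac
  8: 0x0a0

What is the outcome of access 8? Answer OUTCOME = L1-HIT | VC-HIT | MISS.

#0 0x66→b6/s2 MISS; vc=[]
#1 0xaf→b10/s2 MISS; vc=[6]
#2 0xa5→b10/s2 L1-HIT; vc=[6]
#3 0x6f→b6/s2 VC-HIT; vc=[10]
#4 0xa0→b10/s2 VC-HIT; vc=[6]
#5 0xa1→b10/s2 L1-HIT; vc=[6]
#6 0x16d→b22/s2 MISS; vc=[6,10]
#7 0xac→b10/s2 VC-HIT; vc=[6,22]
#8 0xa0→b10/s2 L1-HIT; vc=[6,22]

OUTCOME = L1-HIT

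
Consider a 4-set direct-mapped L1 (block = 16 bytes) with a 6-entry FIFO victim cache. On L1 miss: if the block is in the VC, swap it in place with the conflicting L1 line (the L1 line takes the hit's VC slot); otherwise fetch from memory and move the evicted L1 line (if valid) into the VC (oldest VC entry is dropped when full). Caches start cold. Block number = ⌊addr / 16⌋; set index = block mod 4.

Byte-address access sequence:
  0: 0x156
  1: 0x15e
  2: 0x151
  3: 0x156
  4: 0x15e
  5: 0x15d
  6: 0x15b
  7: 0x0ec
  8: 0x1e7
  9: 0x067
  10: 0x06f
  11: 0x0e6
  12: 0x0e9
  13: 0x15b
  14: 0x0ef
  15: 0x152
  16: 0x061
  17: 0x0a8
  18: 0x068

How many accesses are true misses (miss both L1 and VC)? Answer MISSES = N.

#0 0x156→b21/s1 MISS; vc=[]
#1 0x15e→b21/s1 L1-HIT; vc=[]
#2 0x151→b21/s1 L1-HIT; vc=[]
#3 0x156→b21/s1 L1-HIT; vc=[]
#4 0x15e→b21/s1 L1-HIT; vc=[]
#5 0x15d→b21/s1 L1-HIT; vc=[]
#6 0x15b→b21/s1 L1-HIT; vc=[]
#7 0xec→b14/s2 MISS; vc=[]
#8 0x1e7→b30/s2 MISS; vc=[14]
#9 0x67→b6/s2 MISS; vc=[14,30]
#10 0x6f→b6/s2 L1-HIT; vc=[14,30]
#11 0xe6→b14/s2 VC-HIT; vc=[6,30]
#12 0xe9→b14/s2 L1-HIT; vc=[6,30]
#13 0x15b→b21/s1 L1-HIT; vc=[6,30]
#14 0xef→b14/s2 L1-HIT; vc=[6,30]
#15 0x152→b21/s1 L1-HIT; vc=[6,30]
#16 0x61→b6/s2 VC-HIT; vc=[14,30]
#17 0xa8→b10/s2 MISS; vc=[14,30,6]
#18 0x68→b6/s2 VC-HIT; vc=[14,30,10]

MISSES = 5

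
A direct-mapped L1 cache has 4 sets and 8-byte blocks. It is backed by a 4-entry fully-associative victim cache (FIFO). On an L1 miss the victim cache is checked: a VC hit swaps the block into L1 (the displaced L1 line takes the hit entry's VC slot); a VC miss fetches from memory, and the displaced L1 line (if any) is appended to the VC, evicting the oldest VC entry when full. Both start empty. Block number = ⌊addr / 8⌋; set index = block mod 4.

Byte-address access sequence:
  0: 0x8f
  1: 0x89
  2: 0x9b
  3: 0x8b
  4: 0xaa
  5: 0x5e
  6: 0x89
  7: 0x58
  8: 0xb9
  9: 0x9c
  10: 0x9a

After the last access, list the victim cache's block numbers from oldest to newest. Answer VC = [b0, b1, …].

#0 0x8f→b17/s1 MISS; vc=[]
#1 0x89→b17/s1 L1-HIT; vc=[]
#2 0x9b→b19/s3 MISS; vc=[]
#3 0x8b→b17/s1 L1-HIT; vc=[]
#4 0xaa→b21/s1 MISS; vc=[17]
#5 0x5e→b11/s3 MISS; vc=[17,19]
#6 0x89→b17/s1 VC-HIT; vc=[21,19]
#7 0x58→b11/s3 L1-HIT; vc=[21,19]
#8 0xb9→b23/s3 MISS; vc=[21,19,11]
#9 0x9c→b19/s3 VC-HIT; vc=[21,23,11]
#10 0x9a→b19/s3 L1-HIT; vc=[21,23,11]

VC = [21, 23, 11]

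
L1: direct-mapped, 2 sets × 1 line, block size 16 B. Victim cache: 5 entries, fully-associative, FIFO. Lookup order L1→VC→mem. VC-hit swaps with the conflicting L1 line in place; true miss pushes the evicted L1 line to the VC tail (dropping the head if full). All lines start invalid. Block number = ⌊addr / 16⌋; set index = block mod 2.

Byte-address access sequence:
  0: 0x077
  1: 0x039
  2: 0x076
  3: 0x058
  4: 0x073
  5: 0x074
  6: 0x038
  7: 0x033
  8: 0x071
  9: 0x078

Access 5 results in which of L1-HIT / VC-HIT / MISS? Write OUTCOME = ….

OUTCOME = L1-HIT

  [0] addr=0x77 blk=7 s=1: MISS | VC []
  [1] addr=0x39 blk=3 s=1: MISS | VC [7]
  [2] addr=0x76 blk=7 s=1: VC-HIT | VC [3]
  [3] addr=0x58 blk=5 s=1: MISS | VC [3, 7]
  [4] addr=0x73 blk=7 s=1: VC-HIT | VC [3, 5]
  [5] addr=0x74 blk=7 s=1: L1-HIT | VC [3, 5]
  [6] addr=0x38 blk=3 s=1: VC-HIT | VC [7, 5]
  [7] addr=0x33 blk=3 s=1: L1-HIT | VC [7, 5]
  [8] addr=0x71 blk=7 s=1: VC-HIT | VC [3, 5]
  [9] addr=0x78 blk=7 s=1: L1-HIT | VC [3, 5]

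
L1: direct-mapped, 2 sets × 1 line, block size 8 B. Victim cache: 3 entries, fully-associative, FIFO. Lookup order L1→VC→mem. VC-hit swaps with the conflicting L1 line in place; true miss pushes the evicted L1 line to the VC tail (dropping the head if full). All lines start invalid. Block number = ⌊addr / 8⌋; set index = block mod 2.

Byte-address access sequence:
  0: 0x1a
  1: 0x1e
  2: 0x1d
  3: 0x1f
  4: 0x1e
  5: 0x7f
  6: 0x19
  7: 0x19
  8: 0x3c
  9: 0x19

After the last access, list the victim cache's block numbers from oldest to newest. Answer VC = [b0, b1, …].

#0 0x1a→b3/s1 MISS; vc=[]
#1 0x1e→b3/s1 L1-HIT; vc=[]
#2 0x1d→b3/s1 L1-HIT; vc=[]
#3 0x1f→b3/s1 L1-HIT; vc=[]
#4 0x1e→b3/s1 L1-HIT; vc=[]
#5 0x7f→b15/s1 MISS; vc=[3]
#6 0x19→b3/s1 VC-HIT; vc=[15]
#7 0x19→b3/s1 L1-HIT; vc=[15]
#8 0x3c→b7/s1 MISS; vc=[15,3]
#9 0x19→b3/s1 VC-HIT; vc=[15,7]

VC = [15, 7]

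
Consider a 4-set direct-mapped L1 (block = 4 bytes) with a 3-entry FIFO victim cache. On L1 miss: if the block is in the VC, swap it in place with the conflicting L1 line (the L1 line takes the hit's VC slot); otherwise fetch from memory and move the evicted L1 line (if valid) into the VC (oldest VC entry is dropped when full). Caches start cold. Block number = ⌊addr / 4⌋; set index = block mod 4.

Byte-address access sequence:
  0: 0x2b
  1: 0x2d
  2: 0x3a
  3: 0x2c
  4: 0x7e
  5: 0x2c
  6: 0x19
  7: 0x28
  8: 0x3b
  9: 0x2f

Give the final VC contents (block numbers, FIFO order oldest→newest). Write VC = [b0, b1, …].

VC = [6, 31, 10]

0: 0x2b (blk 10, set 2) → MISS  vc=[]
1: 0x2d (blk 11, set 3) → MISS  vc=[]
2: 0x3a (blk 14, set 2) → MISS  vc=[10]
3: 0x2c (blk 11, set 3) → L1-HIT  vc=[10]
4: 0x7e (blk 31, set 3) → MISS  vc=[10, 11]
5: 0x2c (blk 11, set 3) → VC-HIT  vc=[10, 31]
6: 0x19 (blk 6, set 2) → MISS  vc=[10, 31, 14]
7: 0x28 (blk 10, set 2) → VC-HIT  vc=[6, 31, 14]
8: 0x3b (blk 14, set 2) → VC-HIT  vc=[6, 31, 10]
9: 0x2f (blk 11, set 3) → L1-HIT  vc=[6, 31, 10]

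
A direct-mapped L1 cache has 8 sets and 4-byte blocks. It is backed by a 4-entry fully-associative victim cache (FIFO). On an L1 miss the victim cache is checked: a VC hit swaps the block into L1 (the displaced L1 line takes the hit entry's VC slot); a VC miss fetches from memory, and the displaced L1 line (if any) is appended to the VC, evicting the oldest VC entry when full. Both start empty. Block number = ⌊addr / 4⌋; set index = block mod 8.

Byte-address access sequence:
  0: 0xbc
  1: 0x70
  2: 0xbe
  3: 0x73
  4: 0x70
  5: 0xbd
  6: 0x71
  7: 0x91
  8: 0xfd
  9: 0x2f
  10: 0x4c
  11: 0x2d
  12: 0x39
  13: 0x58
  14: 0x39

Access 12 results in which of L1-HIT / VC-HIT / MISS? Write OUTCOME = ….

OUTCOME = MISS

0: 0xbc (blk 47, set 7) → MISS  vc=[]
1: 0x70 (blk 28, set 4) → MISS  vc=[]
2: 0xbe (blk 47, set 7) → L1-HIT  vc=[]
3: 0x73 (blk 28, set 4) → L1-HIT  vc=[]
4: 0x70 (blk 28, set 4) → L1-HIT  vc=[]
5: 0xbd (blk 47, set 7) → L1-HIT  vc=[]
6: 0x71 (blk 28, set 4) → L1-HIT  vc=[]
7: 0x91 (blk 36, set 4) → MISS  vc=[28]
8: 0xfd (blk 63, set 7) → MISS  vc=[28, 47]
9: 0x2f (blk 11, set 3) → MISS  vc=[28, 47]
10: 0x4c (blk 19, set 3) → MISS  vc=[28, 47, 11]
11: 0x2d (blk 11, set 3) → VC-HIT  vc=[28, 47, 19]
12: 0x39 (blk 14, set 6) → MISS  vc=[28, 47, 19]
13: 0x58 (blk 22, set 6) → MISS  vc=[28, 47, 19, 14]
14: 0x39 (blk 14, set 6) → VC-HIT  vc=[28, 47, 19, 22]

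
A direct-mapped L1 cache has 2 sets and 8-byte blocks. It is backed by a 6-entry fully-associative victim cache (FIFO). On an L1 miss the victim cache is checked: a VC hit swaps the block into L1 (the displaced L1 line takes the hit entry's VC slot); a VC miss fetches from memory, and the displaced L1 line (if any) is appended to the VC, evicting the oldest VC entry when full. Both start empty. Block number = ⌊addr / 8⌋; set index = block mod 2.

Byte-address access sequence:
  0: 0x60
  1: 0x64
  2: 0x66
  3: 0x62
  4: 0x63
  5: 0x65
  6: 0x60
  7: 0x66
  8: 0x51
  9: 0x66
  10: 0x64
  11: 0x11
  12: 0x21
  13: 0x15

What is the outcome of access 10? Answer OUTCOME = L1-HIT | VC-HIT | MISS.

  [0] addr=0x60 blk=12 s=0: MISS | VC []
  [1] addr=0x64 blk=12 s=0: L1-HIT | VC []
  [2] addr=0x66 blk=12 s=0: L1-HIT | VC []
  [3] addr=0x62 blk=12 s=0: L1-HIT | VC []
  [4] addr=0x63 blk=12 s=0: L1-HIT | VC []
  [5] addr=0x65 blk=12 s=0: L1-HIT | VC []
  [6] addr=0x60 blk=12 s=0: L1-HIT | VC []
  [7] addr=0x66 blk=12 s=0: L1-HIT | VC []
  [8] addr=0x51 blk=10 s=0: MISS | VC [12]
  [9] addr=0x66 blk=12 s=0: VC-HIT | VC [10]
  [10] addr=0x64 blk=12 s=0: L1-HIT | VC [10]
  [11] addr=0x11 blk=2 s=0: MISS | VC [10, 12]
  [12] addr=0x21 blk=4 s=0: MISS | VC [10, 12, 2]
  [13] addr=0x15 blk=2 s=0: VC-HIT | VC [10, 12, 4]

OUTCOME = L1-HIT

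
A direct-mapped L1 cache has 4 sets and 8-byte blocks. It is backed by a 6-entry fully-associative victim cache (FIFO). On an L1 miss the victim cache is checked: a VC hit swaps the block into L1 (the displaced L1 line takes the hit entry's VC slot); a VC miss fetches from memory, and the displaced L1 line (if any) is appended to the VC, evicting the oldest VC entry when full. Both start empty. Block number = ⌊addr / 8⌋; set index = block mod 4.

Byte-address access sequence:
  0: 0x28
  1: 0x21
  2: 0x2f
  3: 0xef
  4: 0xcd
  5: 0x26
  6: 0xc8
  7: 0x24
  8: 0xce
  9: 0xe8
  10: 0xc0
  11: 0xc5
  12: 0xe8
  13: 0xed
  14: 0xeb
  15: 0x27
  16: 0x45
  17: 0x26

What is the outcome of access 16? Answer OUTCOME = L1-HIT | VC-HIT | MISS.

0: 0x28 (blk 5, set 1) → MISS  vc=[]
1: 0x21 (blk 4, set 0) → MISS  vc=[]
2: 0x2f (blk 5, set 1) → L1-HIT  vc=[]
3: 0xef (blk 29, set 1) → MISS  vc=[5]
4: 0xcd (blk 25, set 1) → MISS  vc=[5, 29]
5: 0x26 (blk 4, set 0) → L1-HIT  vc=[5, 29]
6: 0xc8 (blk 25, set 1) → L1-HIT  vc=[5, 29]
7: 0x24 (blk 4, set 0) → L1-HIT  vc=[5, 29]
8: 0xce (blk 25, set 1) → L1-HIT  vc=[5, 29]
9: 0xe8 (blk 29, set 1) → VC-HIT  vc=[5, 25]
10: 0xc0 (blk 24, set 0) → MISS  vc=[5, 25, 4]
11: 0xc5 (blk 24, set 0) → L1-HIT  vc=[5, 25, 4]
12: 0xe8 (blk 29, set 1) → L1-HIT  vc=[5, 25, 4]
13: 0xed (blk 29, set 1) → L1-HIT  vc=[5, 25, 4]
14: 0xeb (blk 29, set 1) → L1-HIT  vc=[5, 25, 4]
15: 0x27 (blk 4, set 0) → VC-HIT  vc=[5, 25, 24]
16: 0x45 (blk 8, set 0) → MISS  vc=[5, 25, 24, 4]
17: 0x26 (blk 4, set 0) → VC-HIT  vc=[5, 25, 24, 8]

OUTCOME = MISS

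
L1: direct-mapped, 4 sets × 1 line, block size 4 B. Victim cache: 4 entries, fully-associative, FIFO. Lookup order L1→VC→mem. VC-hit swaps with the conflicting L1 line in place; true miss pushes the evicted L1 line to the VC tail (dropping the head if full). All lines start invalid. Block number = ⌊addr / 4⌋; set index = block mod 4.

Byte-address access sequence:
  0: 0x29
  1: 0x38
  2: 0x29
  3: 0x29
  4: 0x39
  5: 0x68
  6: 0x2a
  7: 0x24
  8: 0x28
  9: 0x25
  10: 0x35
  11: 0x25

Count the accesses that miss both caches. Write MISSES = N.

  [0] addr=0x29 blk=10 s=2: MISS | VC []
  [1] addr=0x38 blk=14 s=2: MISS | VC [10]
  [2] addr=0x29 blk=10 s=2: VC-HIT | VC [14]
  [3] addr=0x29 blk=10 s=2: L1-HIT | VC [14]
  [4] addr=0x39 blk=14 s=2: VC-HIT | VC [10]
  [5] addr=0x68 blk=26 s=2: MISS | VC [10, 14]
  [6] addr=0x2a blk=10 s=2: VC-HIT | VC [26, 14]
  [7] addr=0x24 blk=9 s=1: MISS | VC [26, 14]
  [8] addr=0x28 blk=10 s=2: L1-HIT | VC [26, 14]
  [9] addr=0x25 blk=9 s=1: L1-HIT | VC [26, 14]
  [10] addr=0x35 blk=13 s=1: MISS | VC [26, 14, 9]
  [11] addr=0x25 blk=9 s=1: VC-HIT | VC [26, 14, 13]

MISSES = 5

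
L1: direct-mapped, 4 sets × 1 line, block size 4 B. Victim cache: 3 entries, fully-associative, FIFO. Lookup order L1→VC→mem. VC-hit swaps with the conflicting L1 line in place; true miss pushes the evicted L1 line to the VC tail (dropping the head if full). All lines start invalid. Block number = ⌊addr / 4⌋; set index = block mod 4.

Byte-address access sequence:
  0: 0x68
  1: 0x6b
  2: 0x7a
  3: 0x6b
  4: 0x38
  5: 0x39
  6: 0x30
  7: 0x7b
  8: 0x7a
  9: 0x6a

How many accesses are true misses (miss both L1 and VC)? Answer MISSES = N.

MISSES = 4

0: 0x68 (blk 26, set 2) → MISS  vc=[]
1: 0x6b (blk 26, set 2) → L1-HIT  vc=[]
2: 0x7a (blk 30, set 2) → MISS  vc=[26]
3: 0x6b (blk 26, set 2) → VC-HIT  vc=[30]
4: 0x38 (blk 14, set 2) → MISS  vc=[30, 26]
5: 0x39 (blk 14, set 2) → L1-HIT  vc=[30, 26]
6: 0x30 (blk 12, set 0) → MISS  vc=[30, 26]
7: 0x7b (blk 30, set 2) → VC-HIT  vc=[14, 26]
8: 0x7a (blk 30, set 2) → L1-HIT  vc=[14, 26]
9: 0x6a (blk 26, set 2) → VC-HIT  vc=[14, 30]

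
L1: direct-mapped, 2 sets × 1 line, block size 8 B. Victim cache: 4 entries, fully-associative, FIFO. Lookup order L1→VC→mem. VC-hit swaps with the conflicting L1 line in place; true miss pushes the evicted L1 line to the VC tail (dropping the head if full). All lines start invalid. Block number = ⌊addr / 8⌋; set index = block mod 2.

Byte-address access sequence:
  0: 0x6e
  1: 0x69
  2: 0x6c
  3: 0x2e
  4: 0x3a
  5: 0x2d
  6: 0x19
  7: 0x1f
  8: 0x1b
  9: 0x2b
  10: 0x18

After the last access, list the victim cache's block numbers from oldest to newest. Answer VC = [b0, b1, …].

  [0] addr=0x6e blk=13 s=1: MISS | VC []
  [1] addr=0x69 blk=13 s=1: L1-HIT | VC []
  [2] addr=0x6c blk=13 s=1: L1-HIT | VC []
  [3] addr=0x2e blk=5 s=1: MISS | VC [13]
  [4] addr=0x3a blk=7 s=1: MISS | VC [13, 5]
  [5] addr=0x2d blk=5 s=1: VC-HIT | VC [13, 7]
  [6] addr=0x19 blk=3 s=1: MISS | VC [13, 7, 5]
  [7] addr=0x1f blk=3 s=1: L1-HIT | VC [13, 7, 5]
  [8] addr=0x1b blk=3 s=1: L1-HIT | VC [13, 7, 5]
  [9] addr=0x2b blk=5 s=1: VC-HIT | VC [13, 7, 3]
  [10] addr=0x18 blk=3 s=1: VC-HIT | VC [13, 7, 5]

VC = [13, 7, 5]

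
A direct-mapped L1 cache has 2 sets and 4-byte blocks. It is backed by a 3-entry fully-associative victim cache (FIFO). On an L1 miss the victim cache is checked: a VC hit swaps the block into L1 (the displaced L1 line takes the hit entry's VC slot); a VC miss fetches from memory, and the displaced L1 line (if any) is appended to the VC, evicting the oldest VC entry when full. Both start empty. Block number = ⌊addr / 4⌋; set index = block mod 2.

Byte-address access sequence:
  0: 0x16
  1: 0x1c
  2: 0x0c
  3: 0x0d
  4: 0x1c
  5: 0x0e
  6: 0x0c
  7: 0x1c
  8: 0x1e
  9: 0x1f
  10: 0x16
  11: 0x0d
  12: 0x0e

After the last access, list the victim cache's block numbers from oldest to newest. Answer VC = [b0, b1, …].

VC = [7, 5]

#0 0x16→b5/s1 MISS; vc=[]
#1 0x1c→b7/s1 MISS; vc=[5]
#2 0xc→b3/s1 MISS; vc=[5,7]
#3 0xd→b3/s1 L1-HIT; vc=[5,7]
#4 0x1c→b7/s1 VC-HIT; vc=[5,3]
#5 0xe→b3/s1 VC-HIT; vc=[5,7]
#6 0xc→b3/s1 L1-HIT; vc=[5,7]
#7 0x1c→b7/s1 VC-HIT; vc=[5,3]
#8 0x1e→b7/s1 L1-HIT; vc=[5,3]
#9 0x1f→b7/s1 L1-HIT; vc=[5,3]
#10 0x16→b5/s1 VC-HIT; vc=[7,3]
#11 0xd→b3/s1 VC-HIT; vc=[7,5]
#12 0xe→b3/s1 L1-HIT; vc=[7,5]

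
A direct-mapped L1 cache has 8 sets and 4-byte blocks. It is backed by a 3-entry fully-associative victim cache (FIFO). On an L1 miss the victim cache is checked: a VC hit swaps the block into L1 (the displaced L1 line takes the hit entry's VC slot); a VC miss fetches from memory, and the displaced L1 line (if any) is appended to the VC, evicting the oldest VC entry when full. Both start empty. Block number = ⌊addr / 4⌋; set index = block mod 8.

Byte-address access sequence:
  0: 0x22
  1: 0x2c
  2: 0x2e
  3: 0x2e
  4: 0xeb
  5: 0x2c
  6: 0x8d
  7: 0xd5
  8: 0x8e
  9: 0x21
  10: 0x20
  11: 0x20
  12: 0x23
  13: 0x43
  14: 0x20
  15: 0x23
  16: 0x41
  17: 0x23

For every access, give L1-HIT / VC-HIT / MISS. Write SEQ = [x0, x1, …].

  [0] addr=0x22 blk=8 s=0: MISS | VC []
  [1] addr=0x2c blk=11 s=3: MISS | VC []
  [2] addr=0x2e blk=11 s=3: L1-HIT | VC []
  [3] addr=0x2e blk=11 s=3: L1-HIT | VC []
  [4] addr=0xeb blk=58 s=2: MISS | VC []
  [5] addr=0x2c blk=11 s=3: L1-HIT | VC []
  [6] addr=0x8d blk=35 s=3: MISS | VC [11]
  [7] addr=0xd5 blk=53 s=5: MISS | VC [11]
  [8] addr=0x8e blk=35 s=3: L1-HIT | VC [11]
  [9] addr=0x21 blk=8 s=0: L1-HIT | VC [11]
  [10] addr=0x20 blk=8 s=0: L1-HIT | VC [11]
  [11] addr=0x20 blk=8 s=0: L1-HIT | VC [11]
  [12] addr=0x23 blk=8 s=0: L1-HIT | VC [11]
  [13] addr=0x43 blk=16 s=0: MISS | VC [11, 8]
  [14] addr=0x20 blk=8 s=0: VC-HIT | VC [11, 16]
  [15] addr=0x23 blk=8 s=0: L1-HIT | VC [11, 16]
  [16] addr=0x41 blk=16 s=0: VC-HIT | VC [11, 8]
  [17] addr=0x23 blk=8 s=0: VC-HIT | VC [11, 16]

SEQ = [MISS, MISS, L1-HIT, L1-HIT, MISS, L1-HIT, MISS, MISS, L1-HIT, L1-HIT, L1-HIT, L1-HIT, L1-HIT, MISS, VC-HIT, L1-HIT, VC-HIT, VC-HIT]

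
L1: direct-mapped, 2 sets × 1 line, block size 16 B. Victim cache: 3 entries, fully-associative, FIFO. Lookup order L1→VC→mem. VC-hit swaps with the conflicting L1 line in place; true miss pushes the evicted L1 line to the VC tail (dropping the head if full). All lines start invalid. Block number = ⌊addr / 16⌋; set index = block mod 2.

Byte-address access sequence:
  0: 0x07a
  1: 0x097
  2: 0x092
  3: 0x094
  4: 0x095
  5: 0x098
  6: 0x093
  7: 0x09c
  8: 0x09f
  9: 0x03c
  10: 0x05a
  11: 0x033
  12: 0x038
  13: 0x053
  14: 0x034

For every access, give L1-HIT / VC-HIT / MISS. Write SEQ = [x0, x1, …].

  [0] addr=0x7a blk=7 s=1: MISS | VC []
  [1] addr=0x97 blk=9 s=1: MISS | VC [7]
  [2] addr=0x92 blk=9 s=1: L1-HIT | VC [7]
  [3] addr=0x94 blk=9 s=1: L1-HIT | VC [7]
  [4] addr=0x95 blk=9 s=1: L1-HIT | VC [7]
  [5] addr=0x98 blk=9 s=1: L1-HIT | VC [7]
  [6] addr=0x93 blk=9 s=1: L1-HIT | VC [7]
  [7] addr=0x9c blk=9 s=1: L1-HIT | VC [7]
  [8] addr=0x9f blk=9 s=1: L1-HIT | VC [7]
  [9] addr=0x3c blk=3 s=1: MISS | VC [7, 9]
  [10] addr=0x5a blk=5 s=1: MISS | VC [7, 9, 3]
  [11] addr=0x33 blk=3 s=1: VC-HIT | VC [7, 9, 5]
  [12] addr=0x38 blk=3 s=1: L1-HIT | VC [7, 9, 5]
  [13] addr=0x53 blk=5 s=1: VC-HIT | VC [7, 9, 3]
  [14] addr=0x34 blk=3 s=1: VC-HIT | VC [7, 9, 5]

SEQ = [MISS, MISS, L1-HIT, L1-HIT, L1-HIT, L1-HIT, L1-HIT, L1-HIT, L1-HIT, MISS, MISS, VC-HIT, L1-HIT, VC-HIT, VC-HIT]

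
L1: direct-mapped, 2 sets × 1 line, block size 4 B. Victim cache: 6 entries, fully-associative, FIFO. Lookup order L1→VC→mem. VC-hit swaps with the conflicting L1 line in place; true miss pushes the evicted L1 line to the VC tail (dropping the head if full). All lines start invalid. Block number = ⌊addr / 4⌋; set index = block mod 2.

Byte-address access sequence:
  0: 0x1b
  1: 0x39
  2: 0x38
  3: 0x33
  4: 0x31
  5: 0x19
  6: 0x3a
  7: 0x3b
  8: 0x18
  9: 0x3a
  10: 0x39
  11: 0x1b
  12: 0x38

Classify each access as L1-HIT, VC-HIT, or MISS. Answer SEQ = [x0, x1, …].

0: 0x1b (blk 6, set 0) → MISS  vc=[]
1: 0x39 (blk 14, set 0) → MISS  vc=[6]
2: 0x38 (blk 14, set 0) → L1-HIT  vc=[6]
3: 0x33 (blk 12, set 0) → MISS  vc=[6, 14]
4: 0x31 (blk 12, set 0) → L1-HIT  vc=[6, 14]
5: 0x19 (blk 6, set 0) → VC-HIT  vc=[12, 14]
6: 0x3a (blk 14, set 0) → VC-HIT  vc=[12, 6]
7: 0x3b (blk 14, set 0) → L1-HIT  vc=[12, 6]
8: 0x18 (blk 6, set 0) → VC-HIT  vc=[12, 14]
9: 0x3a (blk 14, set 0) → VC-HIT  vc=[12, 6]
10: 0x39 (blk 14, set 0) → L1-HIT  vc=[12, 6]
11: 0x1b (blk 6, set 0) → VC-HIT  vc=[12, 14]
12: 0x38 (blk 14, set 0) → VC-HIT  vc=[12, 6]

SEQ = [MISS, MISS, L1-HIT, MISS, L1-HIT, VC-HIT, VC-HIT, L1-HIT, VC-HIT, VC-HIT, L1-HIT, VC-HIT, VC-HIT]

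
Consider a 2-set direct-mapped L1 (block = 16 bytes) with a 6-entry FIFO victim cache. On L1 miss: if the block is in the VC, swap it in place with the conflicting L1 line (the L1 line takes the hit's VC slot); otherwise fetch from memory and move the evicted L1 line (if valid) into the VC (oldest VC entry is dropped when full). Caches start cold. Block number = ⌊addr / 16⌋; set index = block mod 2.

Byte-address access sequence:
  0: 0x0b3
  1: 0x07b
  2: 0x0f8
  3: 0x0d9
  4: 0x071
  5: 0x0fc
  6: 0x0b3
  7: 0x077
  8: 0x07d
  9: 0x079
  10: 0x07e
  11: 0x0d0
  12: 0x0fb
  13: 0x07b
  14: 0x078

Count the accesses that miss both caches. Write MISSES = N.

MISSES = 4

0: 0xb3 (blk 11, set 1) → MISS  vc=[]
1: 0x7b (blk 7, set 1) → MISS  vc=[11]
2: 0xf8 (blk 15, set 1) → MISS  vc=[11, 7]
3: 0xd9 (blk 13, set 1) → MISS  vc=[11, 7, 15]
4: 0x71 (blk 7, set 1) → VC-HIT  vc=[11, 13, 15]
5: 0xfc (blk 15, set 1) → VC-HIT  vc=[11, 13, 7]
6: 0xb3 (blk 11, set 1) → VC-HIT  vc=[15, 13, 7]
7: 0x77 (blk 7, set 1) → VC-HIT  vc=[15, 13, 11]
8: 0x7d (blk 7, set 1) → L1-HIT  vc=[15, 13, 11]
9: 0x79 (blk 7, set 1) → L1-HIT  vc=[15, 13, 11]
10: 0x7e (blk 7, set 1) → L1-HIT  vc=[15, 13, 11]
11: 0xd0 (blk 13, set 1) → VC-HIT  vc=[15, 7, 11]
12: 0xfb (blk 15, set 1) → VC-HIT  vc=[13, 7, 11]
13: 0x7b (blk 7, set 1) → VC-HIT  vc=[13, 15, 11]
14: 0x78 (blk 7, set 1) → L1-HIT  vc=[13, 15, 11]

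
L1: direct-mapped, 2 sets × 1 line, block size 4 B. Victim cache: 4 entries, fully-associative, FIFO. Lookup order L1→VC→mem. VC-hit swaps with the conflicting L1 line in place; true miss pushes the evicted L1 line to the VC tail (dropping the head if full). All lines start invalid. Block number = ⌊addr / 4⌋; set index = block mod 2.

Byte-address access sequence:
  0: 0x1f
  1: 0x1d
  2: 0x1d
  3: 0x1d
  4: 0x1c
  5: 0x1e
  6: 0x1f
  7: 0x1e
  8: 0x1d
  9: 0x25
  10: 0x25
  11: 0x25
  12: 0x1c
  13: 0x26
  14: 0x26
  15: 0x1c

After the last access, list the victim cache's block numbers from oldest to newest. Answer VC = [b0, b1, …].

VC = [9]

#0 0x1f→b7/s1 MISS; vc=[]
#1 0x1d→b7/s1 L1-HIT; vc=[]
#2 0x1d→b7/s1 L1-HIT; vc=[]
#3 0x1d→b7/s1 L1-HIT; vc=[]
#4 0x1c→b7/s1 L1-HIT; vc=[]
#5 0x1e→b7/s1 L1-HIT; vc=[]
#6 0x1f→b7/s1 L1-HIT; vc=[]
#7 0x1e→b7/s1 L1-HIT; vc=[]
#8 0x1d→b7/s1 L1-HIT; vc=[]
#9 0x25→b9/s1 MISS; vc=[7]
#10 0x25→b9/s1 L1-HIT; vc=[7]
#11 0x25→b9/s1 L1-HIT; vc=[7]
#12 0x1c→b7/s1 VC-HIT; vc=[9]
#13 0x26→b9/s1 VC-HIT; vc=[7]
#14 0x26→b9/s1 L1-HIT; vc=[7]
#15 0x1c→b7/s1 VC-HIT; vc=[9]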